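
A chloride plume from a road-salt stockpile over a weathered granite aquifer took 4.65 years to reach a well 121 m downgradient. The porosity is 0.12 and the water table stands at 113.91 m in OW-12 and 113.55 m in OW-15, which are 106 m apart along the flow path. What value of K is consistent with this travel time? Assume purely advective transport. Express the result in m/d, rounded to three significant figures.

Hydraulic gradient i = (113.91 − 113.55) / 106 = 0.36 / 106 = 0.003396
t = 4.65 years = 1697 d
v = L / t = 121 / 1697 = 0.07129 m/d
K = v · n / i = 0.07129 × 0.12 / 0.003396 = 2.52 m/d

2.52 m/d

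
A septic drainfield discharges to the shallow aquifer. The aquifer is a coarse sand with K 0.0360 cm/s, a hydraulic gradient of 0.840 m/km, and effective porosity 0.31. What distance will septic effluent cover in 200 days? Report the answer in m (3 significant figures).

K = 0.0360 cm/s × 864 = 31.10 m/d
Specific discharge q = 31.10 × 8.4e-4 = 0.02613 m/d
v = Ki/n = 31.10·8.4e-4/0.31 = 0.08428 m/d
L = v × T = 0.08428 × 200 = 16.86 m

16.9 m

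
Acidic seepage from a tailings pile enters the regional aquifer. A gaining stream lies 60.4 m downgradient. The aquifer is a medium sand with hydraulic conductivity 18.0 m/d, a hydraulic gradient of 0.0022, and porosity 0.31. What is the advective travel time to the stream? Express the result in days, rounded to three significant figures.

473 days

Specific discharge q = 18.0 × 0.0022 = 0.03960 m/d
v_s = q/n_e = 0.03960/0.31 = 0.1277 m/d
t = L / v = 60.4 / 0.1277 = 472.8 d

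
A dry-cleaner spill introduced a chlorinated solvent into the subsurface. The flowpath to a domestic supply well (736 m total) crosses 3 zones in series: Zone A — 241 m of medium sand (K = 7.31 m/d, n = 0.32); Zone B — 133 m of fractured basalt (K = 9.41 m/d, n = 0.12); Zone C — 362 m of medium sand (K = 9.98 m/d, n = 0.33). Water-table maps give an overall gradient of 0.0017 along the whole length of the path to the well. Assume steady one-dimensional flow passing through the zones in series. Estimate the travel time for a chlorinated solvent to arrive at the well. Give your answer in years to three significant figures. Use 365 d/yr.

38.8 years

Steady 1-D flow in series ⇒ the Darcy flux q is identical in every zone and the zone head losses add (resistances L/K in series).
Σ(L/K) = 241/7.31 + 133/9.41 + 362/9.98 = 32.97 + 14.13 + 36.27 = 83.37 d
K_eq = L_total / Σ(L/K) = 736 / 83.37 = 8.828 m/d
q = K_eq · i = 8.828 × 0.0017 = 0.01501 m/d (same in every zone)
Zone A: v = q/n = 0.01501/0.32 = 0.04690 m/d → t_A = 241/0.04690 = 5139 d
Zone B: v = q/n = 0.01501/0.12 = 0.1251 m/d → t_B = 133/0.1251 = 1064 d
Zone C: v = q/n = 0.01501/0.33 = 0.04548 m/d → t_C = 362/0.04548 = 7960 d
Total t = 5139 + 1064 + 7960 = 14160 d
   = 14160 / 365 = 38.8 yr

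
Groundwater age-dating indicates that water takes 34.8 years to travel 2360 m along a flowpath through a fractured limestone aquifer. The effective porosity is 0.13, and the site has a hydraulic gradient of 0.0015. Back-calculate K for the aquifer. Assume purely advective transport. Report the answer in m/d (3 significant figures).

t = 34.8 years = 12700 d
v = L / t = 2360 / 12700 = 0.1858 m/d
K = v · n / i = 0.1858 × 0.13 / 0.0015 = 16.1 m/d

16.1 m/d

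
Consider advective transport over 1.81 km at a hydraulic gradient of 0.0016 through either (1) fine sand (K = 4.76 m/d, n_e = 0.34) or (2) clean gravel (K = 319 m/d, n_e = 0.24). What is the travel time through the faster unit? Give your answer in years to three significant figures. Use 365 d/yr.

2.33 years

Unit 1 (fine sand): v = 4.76×0.0016/0.34 = 0.02240 m/d, t = 1810/0.02240 = 80800 d
Unit 2 (clean gravel): v = 319×0.0016/0.24 = 2.127 m/d, t = 1810/2.127 = 851.1 d
Faster: 851.1 d / 365 = 2.33 yr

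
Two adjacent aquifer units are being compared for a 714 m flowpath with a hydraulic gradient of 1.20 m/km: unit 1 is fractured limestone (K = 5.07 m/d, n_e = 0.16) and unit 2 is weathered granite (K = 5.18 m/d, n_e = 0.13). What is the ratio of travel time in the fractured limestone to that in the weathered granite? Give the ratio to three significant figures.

1.26

Unit 1 (fractured limestone): v = 5.07×0.0012/0.16 = 0.03802 m/d, t = 714/0.03802 = 18780 d
Unit 2 (weathered granite): v = 5.18×0.0012/0.13 = 0.04782 m/d, t = 714/0.04782 = 14930 d
t(fractured limestone) / t(weathered granite) = 18780/14930 = 1.26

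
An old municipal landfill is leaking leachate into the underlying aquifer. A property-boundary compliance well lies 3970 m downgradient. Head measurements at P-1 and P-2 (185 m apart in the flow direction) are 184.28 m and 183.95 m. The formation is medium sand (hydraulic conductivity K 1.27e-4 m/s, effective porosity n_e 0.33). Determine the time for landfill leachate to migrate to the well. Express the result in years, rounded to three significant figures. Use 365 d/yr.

183 years

Hydraulic gradient i = (184.28 − 183.95) / 185 = 0.33 / 185 = 0.001784
K = 1.27e-4 m/s × 86400 s/d = 10.97 m/d
Darcy flux q = K·i = 10.97 × 0.001784 = 0.01957 m/d
v = Ki/n = 10.97·0.001784/0.33 = 0.05931 m/d
t = L / v = 3970 / 0.05931 = 66930 d
   = 66930 / 365 = 183 yr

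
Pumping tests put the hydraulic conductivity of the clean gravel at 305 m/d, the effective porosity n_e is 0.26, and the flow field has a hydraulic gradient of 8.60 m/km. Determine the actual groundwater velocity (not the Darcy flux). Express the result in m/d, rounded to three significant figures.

Darcy flux q = K·i = 305 × 0.0086 = 2.623 m/d
Seepage velocity v = q / n = 2.623 / 0.26 = 10.09 m/d

10.1 m/d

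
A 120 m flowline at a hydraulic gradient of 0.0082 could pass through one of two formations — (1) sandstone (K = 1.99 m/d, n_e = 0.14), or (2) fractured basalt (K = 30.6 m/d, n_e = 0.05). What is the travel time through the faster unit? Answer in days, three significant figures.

23.9 days

Unit 1 (sandstone): v = 1.99×0.0082/0.14 = 0.1166 m/d, t = 120/0.1166 = 1030 d
Unit 2 (fractured basalt): v = 30.6×0.0082/0.05 = 5.018 m/d, t = 120/5.018 = 23.91 d
Faster unit: t = 23.9 d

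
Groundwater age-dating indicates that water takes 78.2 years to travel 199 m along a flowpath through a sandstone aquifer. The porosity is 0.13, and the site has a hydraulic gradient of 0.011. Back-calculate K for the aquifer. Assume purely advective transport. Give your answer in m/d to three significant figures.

t = 78.2 years = 28540 d
v = L / t = 199 / 28540 = 0.006972 m/d
K = v · n / i = 0.006972 × 0.13 / 0.011 = 0.0824 m/d

0.0824 m/d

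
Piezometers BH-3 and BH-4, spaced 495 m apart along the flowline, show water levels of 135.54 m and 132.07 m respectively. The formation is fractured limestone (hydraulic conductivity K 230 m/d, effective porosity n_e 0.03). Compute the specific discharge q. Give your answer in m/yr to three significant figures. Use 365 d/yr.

588 m/yr

Hydraulic gradient i = (135.54 − 132.07) / 495 = 3.47 / 495 = 0.007010
q = Ki = 230 × 0.007010 = 1.612 m/d
   = 1.612 × 365 = 588 m/yr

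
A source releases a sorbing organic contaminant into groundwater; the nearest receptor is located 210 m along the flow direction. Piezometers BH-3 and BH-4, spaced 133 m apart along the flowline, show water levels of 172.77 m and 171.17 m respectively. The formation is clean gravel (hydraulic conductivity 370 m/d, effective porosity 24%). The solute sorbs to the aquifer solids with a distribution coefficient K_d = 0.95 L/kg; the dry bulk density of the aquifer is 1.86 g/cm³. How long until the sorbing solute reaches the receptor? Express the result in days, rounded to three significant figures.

Hydraulic gradient i = (172.77 − 171.17) / 133 = 1.60 / 133 = 0.01203
q = Ki = 370 × 0.01203 = 4.451 m/d
v = Ki/n = 370·0.01203/0.24 = 18.55 m/d
Retardation R = 1 + ρ_b·K_d/n = 1 + 1.86×0.95/0.24 = 8.363
Contaminant velocity v_c = v/R = 18.55/8.363 = 2.218 m/d
t = L/v_c = 210/2.218 = 94.69 d

94.7 days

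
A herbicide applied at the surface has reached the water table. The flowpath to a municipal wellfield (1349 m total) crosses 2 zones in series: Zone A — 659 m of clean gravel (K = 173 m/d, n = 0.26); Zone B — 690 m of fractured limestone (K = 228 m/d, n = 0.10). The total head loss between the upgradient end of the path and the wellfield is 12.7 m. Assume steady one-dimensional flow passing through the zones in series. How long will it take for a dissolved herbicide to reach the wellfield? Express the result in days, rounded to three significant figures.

Steady 1-D flow in series ⇒ the Darcy flux q is identical in every zone and the zone head losses add (resistances L/K in series).
Σ(L/K) = 659/173 + 690/228 = 3.809 + 3.026 = 6.836 d
q = ΔH / Σ(L/K) = 12.7 / 6.836 = 1.858 m/d (same in every zone)
Zone A: v = q/n = 1.858/0.26 = 7.146 m/d → t_A = 659/7.146 = 92.22 d
Zone B: v = q/n = 1.858/0.10 = 18.58 m/d → t_B = 690/18.58 = 37.14 d
Total t = 92.22 + 37.14 = 129.4 d

129 days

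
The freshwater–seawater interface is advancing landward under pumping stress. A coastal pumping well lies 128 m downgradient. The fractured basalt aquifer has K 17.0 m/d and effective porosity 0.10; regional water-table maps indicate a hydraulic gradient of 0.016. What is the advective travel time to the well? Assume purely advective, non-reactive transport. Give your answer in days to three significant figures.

q = Ki = 17.0 × 0.016 = 0.2720 m/d
Seepage velocity v = q / n = 0.2720 / 0.10 = 2.720 m/d
t = L / v = 128 / 2.720 = 47.06 d

47.1 days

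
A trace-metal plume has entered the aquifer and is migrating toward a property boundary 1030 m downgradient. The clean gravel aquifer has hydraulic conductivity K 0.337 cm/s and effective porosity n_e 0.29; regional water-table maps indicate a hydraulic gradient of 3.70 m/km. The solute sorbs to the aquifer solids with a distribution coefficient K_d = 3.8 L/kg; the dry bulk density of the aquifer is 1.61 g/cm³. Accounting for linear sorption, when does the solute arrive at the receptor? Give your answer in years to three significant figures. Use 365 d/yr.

16.8 years

K = 0.337 cm/s × 864 = 291.2 m/d
Specific discharge q = 291.2 × 0.0037 = 1.077 m/d
Seepage velocity v = q / n = 1.077 / 0.29 = 3.715 m/d
Retardation R = 1 + ρ_b·K_d/n = 1 + 1.61×3.8/0.29 = 22.10
Contaminant velocity v_c = v/R = 3.715/22.10 = 0.1681 m/d
t = L/v_c = 1030/0.1681 = 6127 d
   = 6127/365 = 16.8 yr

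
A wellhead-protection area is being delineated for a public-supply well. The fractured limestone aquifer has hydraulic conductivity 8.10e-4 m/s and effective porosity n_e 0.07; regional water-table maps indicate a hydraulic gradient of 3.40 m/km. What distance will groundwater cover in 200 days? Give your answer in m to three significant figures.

680 m

K = 8.10e-4 m/s × 86400 s/d = 69.98 m/d
Specific discharge q = 69.98 × 0.0034 = 0.2379 m/d
v = Ki/n = 69.98·0.0034/0.07 = 3.399 m/d
L = v × T = 3.399 × 200 = 679.8 m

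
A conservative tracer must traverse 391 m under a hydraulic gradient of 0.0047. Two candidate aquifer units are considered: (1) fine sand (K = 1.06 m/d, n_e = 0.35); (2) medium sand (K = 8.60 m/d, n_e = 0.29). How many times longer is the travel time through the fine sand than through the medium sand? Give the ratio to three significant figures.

9.79

Unit 1 (fine sand): v = 1.06×0.0047/0.35 = 0.01423 m/d, t = 391/0.01423 = 27470 d
Unit 2 (medium sand): v = 8.60×0.0047/0.29 = 0.1394 m/d, t = 391/0.1394 = 2805 d
t(fine sand) / t(medium sand) = 27470/2805 = 9.79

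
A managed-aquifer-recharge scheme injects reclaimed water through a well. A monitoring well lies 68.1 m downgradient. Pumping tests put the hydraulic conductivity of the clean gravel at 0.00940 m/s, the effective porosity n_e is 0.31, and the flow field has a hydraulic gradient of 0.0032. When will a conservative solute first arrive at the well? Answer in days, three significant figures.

8.12 days

K = 0.00940 m/s × 86400 s/d = 812.2 m/d
Specific discharge q = 812.2 × 0.0032 = 2.599 m/d
Average linear velocity = 2.599 / 0.31 = 8.384 m/d
t = L / v = 68.1 / 8.384 = 8.123 d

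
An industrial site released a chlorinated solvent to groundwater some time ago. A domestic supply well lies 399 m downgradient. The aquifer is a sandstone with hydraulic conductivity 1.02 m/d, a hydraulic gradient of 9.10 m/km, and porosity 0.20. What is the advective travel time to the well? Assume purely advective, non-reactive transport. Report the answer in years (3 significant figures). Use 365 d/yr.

23.6 years

Darcy flux q = K·i = 1.02 × 0.0091 = 0.009282 m/d
v = Ki/n = 1.02·0.0091/0.20 = 0.04641 m/d
t = L / v = 399 / 0.04641 = 8597 d
   = 8597 / 365 = 23.6 yr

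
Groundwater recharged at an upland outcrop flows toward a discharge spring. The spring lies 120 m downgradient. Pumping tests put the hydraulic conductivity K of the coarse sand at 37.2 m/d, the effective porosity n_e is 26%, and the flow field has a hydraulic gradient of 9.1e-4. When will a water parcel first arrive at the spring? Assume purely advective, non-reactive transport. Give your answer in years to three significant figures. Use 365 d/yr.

q = Ki = 37.2 × 9.1e-4 = 0.03385 m/d
v = Ki/n = 37.2·9.1e-4/0.26 = 0.1302 m/d
t = L / v = 120 / 0.1302 = 921.7 d
   = 921.7 / 365 = 2.53 yr

2.53 years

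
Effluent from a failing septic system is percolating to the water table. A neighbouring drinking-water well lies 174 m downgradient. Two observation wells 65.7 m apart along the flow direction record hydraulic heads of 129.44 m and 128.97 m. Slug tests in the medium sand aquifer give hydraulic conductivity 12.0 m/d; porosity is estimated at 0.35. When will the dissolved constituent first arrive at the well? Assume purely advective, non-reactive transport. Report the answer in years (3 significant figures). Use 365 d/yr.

Hydraulic gradient i = (129.44 − 128.97) / 65.7 = 0.47 / 65.7 = 0.007154
q = Ki = 12.0 × 0.007154 = 0.08584 m/d
v = Ki/n = 12.0·0.007154/0.35 = 0.2453 m/d
t = L / v = 174 / 0.2453 = 709.4 d
   = 709.4 / 365 = 1.94 yr

1.94 years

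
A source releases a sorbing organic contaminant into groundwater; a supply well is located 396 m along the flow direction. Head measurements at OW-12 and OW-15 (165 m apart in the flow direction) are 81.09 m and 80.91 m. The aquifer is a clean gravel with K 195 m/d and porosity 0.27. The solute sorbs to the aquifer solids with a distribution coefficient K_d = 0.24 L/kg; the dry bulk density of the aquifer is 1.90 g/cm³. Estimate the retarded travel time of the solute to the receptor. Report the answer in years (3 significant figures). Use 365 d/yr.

Hydraulic gradient i = (81.09 − 80.91) / 165 = 0.18 / 165 = 0.001091
q = Ki = 195 × 0.001091 = 0.2127 m/d
v_s = q/n_e = 0.2127/0.27 = 0.7879 m/d
Retardation R = 1 + ρ_b·K_d/n = 1 + 1.90×0.24/0.27 = 2.689
Contaminant velocity v_c = v/R = 0.7879/2.689 = 0.2930 m/d
t = L/v_c = 396/0.2930 = 1351 d
   = 1351/365 = 3.70 yr

3.70 years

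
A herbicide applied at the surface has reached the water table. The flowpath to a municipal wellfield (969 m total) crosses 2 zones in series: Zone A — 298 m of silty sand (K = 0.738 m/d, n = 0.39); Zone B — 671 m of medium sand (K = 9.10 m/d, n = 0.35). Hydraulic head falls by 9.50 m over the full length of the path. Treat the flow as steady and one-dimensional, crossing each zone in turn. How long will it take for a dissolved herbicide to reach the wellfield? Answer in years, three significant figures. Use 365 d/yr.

48.3 years

Continuity: the same q passes through each zone, so ΔH = q·Σ(L_j/K_j) — the zones act as resistances in series.
Σ(L/K) = 298/0.738 + 671/9.10 = 403.8 + 73.74 = 477.5 d
q = ΔH / Σ(L/K) = 9.50 / 477.5 = 0.01989 m/d (same in every zone)
Zone A: v = q/n = 0.01989/0.39 = 0.05101 m/d → t_A = 298/0.05101 = 5842 d
Zone B: v = q/n = 0.01989/0.35 = 0.05684 m/d → t_B = 671/0.05684 = 11810 d
Total t = 5842 + 11810 = 17650 d
   = 17650 / 365 = 48.3 yr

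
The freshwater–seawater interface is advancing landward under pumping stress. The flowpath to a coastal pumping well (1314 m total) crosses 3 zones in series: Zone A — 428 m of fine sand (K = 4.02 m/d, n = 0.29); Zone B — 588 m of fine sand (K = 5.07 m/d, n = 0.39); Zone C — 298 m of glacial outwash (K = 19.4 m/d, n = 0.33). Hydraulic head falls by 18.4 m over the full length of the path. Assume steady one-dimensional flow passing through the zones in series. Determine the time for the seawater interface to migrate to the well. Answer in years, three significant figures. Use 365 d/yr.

16.0 years

Continuity: the same q passes through each zone, so ΔH = q·Σ(L_j/K_j) — the zones act as resistances in series.
Σ(L/K) = 428/4.02 + 588/5.07 + 298/19.4 = 106.5 + 116.0 + 15.36 = 237.8 d
q = ΔH / Σ(L/K) = 18.4 / 237.8 = 0.07737 m/d (same in every zone)
Zone A: v = q/n = 0.07737/0.29 = 0.2668 m/d → t_A = 428/0.2668 = 1604 d
Zone B: v = q/n = 0.07737/0.39 = 0.1984 m/d → t_B = 588/0.1984 = 2964 d
Zone C: v = q/n = 0.07737/0.33 = 0.2345 m/d → t_C = 298/0.2345 = 1271 d
Total t = 1604 + 2964 + 1271 = 5839 d
   = 5839 / 365 = 16.0 yr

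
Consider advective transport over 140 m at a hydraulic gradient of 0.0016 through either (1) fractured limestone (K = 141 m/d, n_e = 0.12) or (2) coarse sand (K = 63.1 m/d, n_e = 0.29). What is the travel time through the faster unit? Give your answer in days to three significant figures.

Unit 1 (fractured limestone): v = 141×0.0016/0.12 = 1.880 m/d, t = 140/1.880 = 74.47 d
Unit 2 (coarse sand): v = 63.1×0.0016/0.29 = 0.3481 m/d, t = 140/0.3481 = 402.1 d
Faster unit: t = 74.5 d

74.5 days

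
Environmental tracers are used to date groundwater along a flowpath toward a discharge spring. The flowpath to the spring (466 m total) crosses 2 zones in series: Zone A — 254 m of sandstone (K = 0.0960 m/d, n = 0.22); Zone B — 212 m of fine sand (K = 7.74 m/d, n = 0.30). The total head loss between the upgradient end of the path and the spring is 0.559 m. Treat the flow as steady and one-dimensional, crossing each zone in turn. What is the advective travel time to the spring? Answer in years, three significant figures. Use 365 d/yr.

1570 years

Continuity: the same q passes through each zone, so ΔH = q·Σ(L_j/K_j) — the zones act as resistances in series.
Σ(L/K) = 254/0.0960 + 212/7.74 = 2646 + 27.39 = 2673 d
q = ΔH / Σ(L/K) = 0.559 / 2673 = 2.091e-4 m/d (same in every zone)
Zone A: v = q/n = 2.091e-4/0.22 = 9.505e-4 m/d → t_A = 254/9.505e-4 = 267200 d
Zone B: v = q/n = 2.091e-4/0.30 = 6.970e-4 m/d → t_B = 212/6.970e-4 = 304100 d
Total t = 267200 + 304100 = 571400 d
   = 571400 / 365 = 1570 yr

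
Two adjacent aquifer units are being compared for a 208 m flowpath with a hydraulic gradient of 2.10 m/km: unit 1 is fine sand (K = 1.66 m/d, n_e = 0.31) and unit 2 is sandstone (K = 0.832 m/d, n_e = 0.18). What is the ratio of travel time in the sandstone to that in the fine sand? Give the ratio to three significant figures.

1.16

Unit 1 (fine sand): v = 1.66×0.0021/0.31 = 0.01125 m/d, t = 208/0.01125 = 18500 d
Unit 2 (sandstone): v = 0.832×0.0021/0.18 = 0.009707 m/d, t = 208/0.009707 = 21430 d
t(sandstone) / t(fine sand) = 21430/18500 = 1.16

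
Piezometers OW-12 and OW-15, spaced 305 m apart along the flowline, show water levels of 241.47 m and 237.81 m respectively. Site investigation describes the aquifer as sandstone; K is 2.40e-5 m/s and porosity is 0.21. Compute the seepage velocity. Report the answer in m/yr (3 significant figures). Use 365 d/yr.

43.2 m/yr

Hydraulic gradient i = (241.47 − 237.81) / 305 = 3.66 / 305 = 0.01200
K = 2.40e-5 m/s × 86400 s/d = 2.074 m/d
Darcy flux q = K·i = 2.074 × 0.01200 = 0.02488 m/d
Average linear velocity = 0.02488 / 0.21 = 0.1185 m/d
   = 0.1185 × 365 = 43.2 m/yr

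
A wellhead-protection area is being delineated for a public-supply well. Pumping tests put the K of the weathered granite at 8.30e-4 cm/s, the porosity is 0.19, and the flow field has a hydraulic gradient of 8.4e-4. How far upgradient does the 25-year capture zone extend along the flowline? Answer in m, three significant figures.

28.9 m

K = 8.30e-4 cm/s × 864 = 0.7171 m/d
Specific discharge q = 0.7171 × 8.4e-4 = 6.024e-4 m/d
Seepage velocity v = q / n = 6.024e-4 / 0.19 = 0.003170 m/d
T = 25 yr × 365 = 9125 d
L = v × T = 0.003170 × 9125 = 28.93 m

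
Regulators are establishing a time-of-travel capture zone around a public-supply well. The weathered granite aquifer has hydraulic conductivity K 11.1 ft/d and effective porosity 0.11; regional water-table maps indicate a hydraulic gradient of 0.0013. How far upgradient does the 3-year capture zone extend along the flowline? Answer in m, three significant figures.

K = 11.1 ft/d × 0.3048 = 3.383 m/d
Darcy flux q = K·i = 3.383 × 0.0013 = 0.004398 m/d
Average linear velocity = 0.004398 / 0.11 = 0.03998 m/d
T = 3 yr × 365 = 1095 d
L = v × T = 0.03998 × 1095 = 43.78 m

43.8 m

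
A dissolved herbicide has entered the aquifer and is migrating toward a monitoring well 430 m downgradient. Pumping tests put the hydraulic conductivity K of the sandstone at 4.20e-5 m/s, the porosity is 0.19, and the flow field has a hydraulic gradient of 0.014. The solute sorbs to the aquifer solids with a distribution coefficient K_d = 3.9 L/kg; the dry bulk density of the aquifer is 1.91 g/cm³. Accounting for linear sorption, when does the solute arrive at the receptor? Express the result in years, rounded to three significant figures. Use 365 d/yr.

177 years

K = 4.20e-5 m/s × 86400 s/d = 3.629 m/d
Specific discharge q = 3.629 × 0.014 = 0.05080 m/d
v_s = q/n_e = 0.05080/0.19 = 0.2674 m/d
Retardation R = 1 + ρ_b·K_d/n = 1 + 1.91×3.9/0.19 = 40.21
Contaminant velocity v_c = v/R = 0.2674/40.21 = 0.006651 m/d
t = L/v_c = 430/0.006651 = 64660 d
   = 64660/365 = 177 yr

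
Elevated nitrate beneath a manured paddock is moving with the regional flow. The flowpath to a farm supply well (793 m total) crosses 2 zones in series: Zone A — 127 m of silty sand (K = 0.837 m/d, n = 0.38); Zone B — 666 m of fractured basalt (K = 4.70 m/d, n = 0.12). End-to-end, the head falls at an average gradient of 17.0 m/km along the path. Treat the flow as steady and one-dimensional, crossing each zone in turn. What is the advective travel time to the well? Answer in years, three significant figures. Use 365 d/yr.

For zones in series the flux q is common to all zones; the equivalent conductivity is the harmonic (thickness-weighted) mean, K_eq = L_total / Σ(L_j/K_j).
Σ(L/K) = 127/0.837 + 666/4.70 = 151.7 + 141.7 = 293.4 d
K_eq = L_total / Σ(L/K) = 793 / 293.4 = 2.702 m/d
q = K_eq · i = 2.702 × 0.017 = 0.04594 m/d (same in every zone)
Zone A: v = q/n = 0.04594/0.38 = 0.1209 m/d → t_A = 127/0.1209 = 1050 d
Zone B: v = q/n = 0.04594/0.12 = 0.3829 m/d → t_B = 666/0.3829 = 1740 d
Total t = 1050 + 1740 = 2790 d
   = 2790 / 365 = 7.64 yr

7.64 years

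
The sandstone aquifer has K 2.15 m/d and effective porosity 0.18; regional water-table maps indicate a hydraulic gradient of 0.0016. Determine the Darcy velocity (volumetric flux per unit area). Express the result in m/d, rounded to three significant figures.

Darcy flux q = K·i = 2.15 × 0.0016 = 0.003440 m/d

0.00344 m/d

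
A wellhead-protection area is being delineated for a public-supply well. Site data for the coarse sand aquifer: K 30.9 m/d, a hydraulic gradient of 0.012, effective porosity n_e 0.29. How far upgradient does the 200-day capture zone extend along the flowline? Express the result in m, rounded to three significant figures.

256 m

Specific discharge q = 30.9 × 0.012 = 0.3708 m/d
Average linear velocity = 0.3708 / 0.29 = 1.279 m/d
L = v × T = 1.279 × 200 = 255.7 m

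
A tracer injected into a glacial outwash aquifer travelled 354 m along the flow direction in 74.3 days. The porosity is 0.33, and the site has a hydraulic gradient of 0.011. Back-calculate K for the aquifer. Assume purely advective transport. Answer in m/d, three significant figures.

v = L / t = 354 / 74.3 = 4.764 m/d
K = v · n / i = 4.764 × 0.33 / 0.011 = 143 m/d

143 m/d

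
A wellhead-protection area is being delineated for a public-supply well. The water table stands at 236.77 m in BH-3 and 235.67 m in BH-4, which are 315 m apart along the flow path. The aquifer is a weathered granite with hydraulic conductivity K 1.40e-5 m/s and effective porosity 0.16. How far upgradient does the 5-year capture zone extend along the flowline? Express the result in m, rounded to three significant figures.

Hydraulic gradient i = (236.77 − 235.67) / 315 = 1.10 / 315 = 0.003492
K = 1.40e-5 m/s × 86400 s/d = 1.210 m/d
Specific discharge q = 1.210 × 0.003492 = 0.004224 m/d
v = Ki/n = 1.210·0.003492/0.16 = 0.02640 m/d
T = 5 yr × 365 = 1825 d
L = v × T = 0.02640 × 1825 = 48.18 m

48.2 m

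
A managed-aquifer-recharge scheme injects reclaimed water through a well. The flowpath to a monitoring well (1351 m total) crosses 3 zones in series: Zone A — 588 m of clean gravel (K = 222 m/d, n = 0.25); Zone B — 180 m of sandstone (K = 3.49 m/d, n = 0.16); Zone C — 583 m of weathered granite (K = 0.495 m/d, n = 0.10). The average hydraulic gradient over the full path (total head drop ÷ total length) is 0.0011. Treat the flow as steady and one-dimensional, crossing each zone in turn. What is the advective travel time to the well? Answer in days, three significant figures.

For zones in series the flux q is common to all zones; the equivalent conductivity is the harmonic (thickness-weighted) mean, K_eq = L_total / Σ(L_j/K_j).
Σ(L/K) = 588/222 + 180/3.49 + 583/0.495 = 2.649 + 51.58 + 1178 = 1232 d
K_eq = L_total / Σ(L/K) = 1351 / 1232 = 1.097 m/d
q = K_eq · i = 1.097 × 0.0011 = 0.001206 m/d (same in every zone)
Zone A: v = q/n = 0.001206/0.25 = 0.004825 m/d → t_A = 588/0.004825 = 121900 d
Zone B: v = q/n = 0.001206/0.16 = 0.007539 m/d → t_B = 180/0.007539 = 23880 d
Zone C: v = q/n = 0.001206/0.10 = 0.01206 m/d → t_C = 583/0.01206 = 48330 d
Total t = 121900 + 23880 + 48330 = 194100 d

194000 days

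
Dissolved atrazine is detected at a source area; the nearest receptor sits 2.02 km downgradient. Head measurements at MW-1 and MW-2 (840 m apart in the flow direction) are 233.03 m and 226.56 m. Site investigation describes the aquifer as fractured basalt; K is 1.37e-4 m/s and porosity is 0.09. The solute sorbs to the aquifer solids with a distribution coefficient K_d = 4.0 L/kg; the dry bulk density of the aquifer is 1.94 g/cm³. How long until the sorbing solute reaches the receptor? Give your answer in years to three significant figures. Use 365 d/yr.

477 years

Hydraulic gradient i = (233.03 − 226.56) / 840 = 6.47 / 840 = 0.007702
K = 1.37e-4 m/s × 86400 s/d = 11.84 m/d
q = Ki = 11.84 × 0.007702 = 0.09117 m/d
v = Ki/n = 11.84·0.007702/0.09 = 1.013 m/d
Retardation R = 1 + ρ_b·K_d/n = 1 + 1.94×4.0/0.09 = 87.22
Contaminant velocity v_c = v/R = 1.013/87.22 = 0.01161 m/d
L = 2.02 km = 2020 m
t = L/v_c = 2020/0.01161 = 173900 d
   = 173900/365 = 477 yr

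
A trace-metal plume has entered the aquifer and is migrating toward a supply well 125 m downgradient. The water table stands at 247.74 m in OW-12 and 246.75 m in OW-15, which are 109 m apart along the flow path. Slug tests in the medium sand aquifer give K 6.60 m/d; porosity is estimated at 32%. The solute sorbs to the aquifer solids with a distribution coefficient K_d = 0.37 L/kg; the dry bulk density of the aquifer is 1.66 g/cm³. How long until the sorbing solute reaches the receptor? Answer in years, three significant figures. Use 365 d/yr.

5.34 years

Hydraulic gradient i = (247.74 − 246.75) / 109 = 0.99 / 109 = 0.009083
Specific discharge q = 6.60 × 0.009083 = 0.05994 m/d
Average linear velocity = 0.05994 / 0.32 = 0.1873 m/d
Retardation R = 1 + ρ_b·K_d/n = 1 + 1.66×0.37/0.32 = 2.919
Contaminant velocity v_c = v/R = 0.1873/2.919 = 0.06417 m/d
t = L/v_c = 125/0.06417 = 1948 d
   = 1948/365 = 5.34 yr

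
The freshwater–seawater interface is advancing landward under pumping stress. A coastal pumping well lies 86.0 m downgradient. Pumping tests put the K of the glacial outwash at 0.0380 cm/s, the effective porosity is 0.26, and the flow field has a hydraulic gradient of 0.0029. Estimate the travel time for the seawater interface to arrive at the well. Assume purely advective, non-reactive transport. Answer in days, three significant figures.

K = 0.0380 cm/s × 864 = 32.83 m/d
Darcy flux q = K·i = 32.83 × 0.0029 = 0.09521 m/d
Seepage velocity v = q / n = 0.09521 / 0.26 = 0.3662 m/d
t = L / v = 86.0 / 0.3662 = 234.8 d

235 days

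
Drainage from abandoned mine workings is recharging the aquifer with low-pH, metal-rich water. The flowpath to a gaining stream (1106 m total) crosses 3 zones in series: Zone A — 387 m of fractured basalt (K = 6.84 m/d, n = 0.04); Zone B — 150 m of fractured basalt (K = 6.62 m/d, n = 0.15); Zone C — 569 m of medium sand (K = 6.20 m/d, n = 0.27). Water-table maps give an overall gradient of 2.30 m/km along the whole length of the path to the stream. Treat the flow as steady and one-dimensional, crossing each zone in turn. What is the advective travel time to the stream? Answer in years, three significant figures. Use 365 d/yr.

35.3 years

Steady 1-D flow in series ⇒ the Darcy flux q is identical in every zone and the zone head losses add (resistances L/K in series).
Σ(L/K) = 387/6.84 + 150/6.62 + 569/6.20 = 56.58 + 22.66 + 91.77 = 171.0 d
K_eq = L_total / Σ(L/K) = 1106 / 171.0 = 6.467 m/d
q = K_eq · i = 6.467 × 0.0023 = 0.01488 m/d (same in every zone)
Zone A: v = q/n = 0.01488/0.04 = 0.3719 m/d → t_A = 387/0.3719 = 1041 d
Zone B: v = q/n = 0.01488/0.15 = 0.09917 m/d → t_B = 150/0.09917 = 1513 d
Zone C: v = q/n = 0.01488/0.27 = 0.05509 m/d → t_C = 569/0.05509 = 10330 d
Total t = 1041 + 1513 + 10330 = 12880 d
   = 12880 / 365 = 35.3 yr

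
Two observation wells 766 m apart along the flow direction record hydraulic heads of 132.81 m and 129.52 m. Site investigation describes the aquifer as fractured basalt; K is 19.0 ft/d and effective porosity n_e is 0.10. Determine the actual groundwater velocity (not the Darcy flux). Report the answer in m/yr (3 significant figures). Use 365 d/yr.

Hydraulic gradient i = (132.81 − 129.52) / 766 = 3.29 / 766 = 0.004295
K = 19.0 ft/d × 0.3048 = 5.791 m/d
Darcy flux q = K·i = 5.791 × 0.004295 = 0.02487 m/d
v_s = q/n_e = 0.02487/0.10 = 0.2487 m/d
   = 0.2487 × 365 = 90.8 m/yr

90.8 m/yr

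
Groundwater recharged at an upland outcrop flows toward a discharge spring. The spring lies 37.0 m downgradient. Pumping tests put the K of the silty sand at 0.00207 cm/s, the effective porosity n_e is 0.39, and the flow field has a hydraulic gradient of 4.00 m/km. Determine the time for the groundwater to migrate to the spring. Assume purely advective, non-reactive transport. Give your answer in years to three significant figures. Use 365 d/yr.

K = 0.00207 cm/s × 864 = 1.788 m/d
q = Ki = 1.788 × 0.0040 = 0.007154 m/d
Seepage velocity v = q / n = 0.007154 / 0.39 = 0.01834 m/d
t = L / v = 37.0 / 0.01834 = 2017 d
   = 2017 / 365 = 5.53 yr

5.53 years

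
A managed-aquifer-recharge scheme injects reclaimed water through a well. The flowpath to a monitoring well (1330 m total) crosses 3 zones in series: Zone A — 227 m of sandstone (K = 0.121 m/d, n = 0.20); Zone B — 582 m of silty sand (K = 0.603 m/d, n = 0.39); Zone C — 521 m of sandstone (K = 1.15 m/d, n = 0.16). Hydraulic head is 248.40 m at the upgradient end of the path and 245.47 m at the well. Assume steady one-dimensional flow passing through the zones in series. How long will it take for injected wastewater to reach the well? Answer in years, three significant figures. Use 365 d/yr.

Total head drop ΔH = 248.40 − 245.47 = 2.93 m
Continuity: the same q passes through each zone, so ΔH = q·Σ(L_j/K_j) — the zones act as resistances in series.
Σ(L/K) = 227/0.121 + 582/0.603 + 521/1.15 = 1876 + 965.2 + 453.0 = 3294 d
q = ΔH / Σ(L/K) = 2.93 / 3294 = 8.894e-4 m/d (same in every zone)
Zone A: v = q/n = 8.894e-4/0.20 = 0.004447 m/d → t_A = 227/0.004447 = 51040 d
Zone B: v = q/n = 8.894e-4/0.39 = 0.002281 m/d → t_B = 582/0.002281 = 255200 d
Zone C: v = q/n = 8.894e-4/0.16 = 0.005559 m/d → t_C = 521/0.005559 = 93720 d
Total t = 51040 + 255200 + 93720 = 400000 d
   = 400000 / 365 = 1100 yr

1100 years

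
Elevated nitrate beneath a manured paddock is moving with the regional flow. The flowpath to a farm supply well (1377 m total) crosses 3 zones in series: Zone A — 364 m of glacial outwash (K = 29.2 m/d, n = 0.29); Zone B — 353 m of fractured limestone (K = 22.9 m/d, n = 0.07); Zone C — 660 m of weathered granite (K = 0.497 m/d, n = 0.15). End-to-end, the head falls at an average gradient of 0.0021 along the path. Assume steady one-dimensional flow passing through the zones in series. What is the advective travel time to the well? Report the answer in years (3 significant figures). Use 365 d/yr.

For zones in series the flux q is common to all zones; the equivalent conductivity is the harmonic (thickness-weighted) mean, K_eq = L_total / Σ(L_j/K_j).
Σ(L/K) = 364/29.2 + 353/22.9 + 660/0.497 = 12.47 + 15.41 + 1328 = 1356 d
K_eq = L_total / Σ(L/K) = 1377 / 1356 = 1.016 m/d
q = K_eq · i = 1.016 × 0.0021 = 0.002133 m/d (same in every zone)
Zone A: v = q/n = 0.002133/0.29 = 0.007354 m/d → t_A = 364/0.007354 = 49490 d
Zone B: v = q/n = 0.002133/0.07 = 0.03047 m/d → t_B = 353/0.03047 = 11590 d
Zone C: v = q/n = 0.002133/0.15 = 0.01422 m/d → t_C = 660/0.01422 = 46420 d
Total t = 49490 + 11590 + 46420 = 107500 d
   = 107500 / 365 = 295 yr

295 years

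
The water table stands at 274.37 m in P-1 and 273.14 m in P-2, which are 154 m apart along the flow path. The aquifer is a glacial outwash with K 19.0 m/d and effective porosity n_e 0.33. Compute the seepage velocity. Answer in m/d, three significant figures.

0.460 m/d

Hydraulic gradient i = (274.37 − 273.14) / 154 = 1.23 / 154 = 0.007987
Darcy flux q = K·i = 19.0 × 0.007987 = 0.1518 m/d
v = Ki/n = 19.0·0.007987/0.33 = 0.4599 m/d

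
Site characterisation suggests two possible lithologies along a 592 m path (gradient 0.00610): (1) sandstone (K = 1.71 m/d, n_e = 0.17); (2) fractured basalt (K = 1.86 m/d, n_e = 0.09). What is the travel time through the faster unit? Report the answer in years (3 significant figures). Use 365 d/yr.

Unit 1 (sandstone): v = 1.71×0.0061/0.17 = 0.06136 m/d, t = 592/0.06136 = 9648 d
Unit 2 (fractured basalt): v = 1.86×0.0061/0.09 = 0.1261 m/d, t = 592/0.1261 = 4696 d
Faster: 4696 d / 365 = 12.9 yr

12.9 years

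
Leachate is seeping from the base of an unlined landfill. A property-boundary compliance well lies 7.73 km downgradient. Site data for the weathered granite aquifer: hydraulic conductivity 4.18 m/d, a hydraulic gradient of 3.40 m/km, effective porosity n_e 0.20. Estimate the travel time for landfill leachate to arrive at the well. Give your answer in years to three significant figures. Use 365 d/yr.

q = Ki = 4.18 × 0.0034 = 0.01421 m/d
Average linear velocity = 0.01421 / 0.20 = 0.07106 m/d
L = 7.73 km = 7730 m
t = L / v = 7730 / 0.07106 = 108800 d
   = 108800 / 365 = 298 yr

298 years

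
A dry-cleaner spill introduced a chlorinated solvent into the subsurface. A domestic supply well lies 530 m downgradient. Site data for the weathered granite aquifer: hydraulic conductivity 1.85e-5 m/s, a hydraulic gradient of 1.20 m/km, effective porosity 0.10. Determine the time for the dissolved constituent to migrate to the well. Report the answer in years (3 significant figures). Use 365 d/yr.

K = 1.85e-5 m/s × 86400 s/d = 1.598 m/d
Specific discharge q = 1.598 × 0.0012 = 0.001918 m/d
Average linear velocity = 0.001918 / 0.10 = 0.01918 m/d
t = L / v = 530 / 0.01918 = 27630 d
   = 27630 / 365 = 75.7 yr

75.7 years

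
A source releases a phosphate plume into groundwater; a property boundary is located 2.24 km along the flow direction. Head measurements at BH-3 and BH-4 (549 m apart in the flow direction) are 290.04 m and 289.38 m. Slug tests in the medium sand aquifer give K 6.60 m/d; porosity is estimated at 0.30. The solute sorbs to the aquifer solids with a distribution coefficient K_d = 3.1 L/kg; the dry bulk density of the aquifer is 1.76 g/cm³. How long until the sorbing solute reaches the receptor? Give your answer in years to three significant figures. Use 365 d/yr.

Hydraulic gradient i = (290.04 − 289.38) / 549 = 0.66 / 549 = 0.001202
Specific discharge q = 6.60 × 0.001202 = 0.007934 m/d
Average linear velocity = 0.007934 / 0.30 = 0.02645 m/d
Retardation R = 1 + ρ_b·K_d/n = 1 + 1.76×3.1/0.30 = 19.19
Contaminant velocity v_c = v/R = 0.02645/19.19 = 0.001378 m/d
L = 2.24 km = 2240 m
t = L/v_c = 2240/0.001378 = 1.625e6 d
   = 1.625e6/365 = 4450 yr

4450 years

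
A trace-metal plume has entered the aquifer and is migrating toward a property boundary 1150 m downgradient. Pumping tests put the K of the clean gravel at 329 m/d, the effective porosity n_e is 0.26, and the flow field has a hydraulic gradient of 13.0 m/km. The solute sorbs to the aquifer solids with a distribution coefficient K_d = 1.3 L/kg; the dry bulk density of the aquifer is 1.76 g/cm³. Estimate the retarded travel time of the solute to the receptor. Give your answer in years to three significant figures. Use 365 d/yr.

1.88 years

Specific discharge q = 329 × 0.013 = 4.277 m/d
Seepage velocity v = q / n = 4.277 / 0.26 = 16.45 m/d
Retardation R = 1 + ρ_b·K_d/n = 1 + 1.76×1.3/0.26 = 9.800
Contaminant velocity v_c = v/R = 16.45/9.800 = 1.679 m/d
t = L/v_c = 1150/1.679 = 685.1 d
   = 685.1/365 = 1.88 yr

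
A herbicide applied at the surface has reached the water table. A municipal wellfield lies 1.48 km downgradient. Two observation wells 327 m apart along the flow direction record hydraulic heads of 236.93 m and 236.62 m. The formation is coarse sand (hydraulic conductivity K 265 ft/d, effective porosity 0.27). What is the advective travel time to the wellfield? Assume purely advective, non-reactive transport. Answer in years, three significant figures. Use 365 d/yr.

14.3 years

Hydraulic gradient i = (236.93 − 236.62) / 327 = 0.31 / 327 = 9.480e-4
K = 265 ft/d × 0.3048 = 80.77 m/d
q = Ki = 80.77 × 9.480e-4 = 0.07657 m/d
v_s = q/n_e = 0.07657/0.27 = 0.2836 m/d
L = 1.48 km = 1480 m
t = L / v = 1480 / 0.2836 = 5219 d
   = 5219 / 365 = 14.3 yr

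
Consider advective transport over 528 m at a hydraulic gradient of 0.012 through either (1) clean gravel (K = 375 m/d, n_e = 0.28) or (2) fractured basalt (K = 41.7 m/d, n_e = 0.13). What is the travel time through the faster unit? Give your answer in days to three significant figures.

32.9 days

Unit 1 (clean gravel): v = 375×0.012/0.28 = 16.07 m/d, t = 528/16.07 = 32.85 d
Unit 2 (fractured basalt): v = 41.7×0.012/0.13 = 3.849 m/d, t = 528/3.849 = 137.2 d
Faster unit: t = 32.9 d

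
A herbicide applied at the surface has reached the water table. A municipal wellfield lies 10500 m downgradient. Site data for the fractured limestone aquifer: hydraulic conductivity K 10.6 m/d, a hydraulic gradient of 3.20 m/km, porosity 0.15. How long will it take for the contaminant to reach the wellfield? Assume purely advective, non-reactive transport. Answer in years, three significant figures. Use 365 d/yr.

Specific discharge q = 10.6 × 0.0032 = 0.03392 m/d
v = Ki/n = 10.6·0.0032/0.15 = 0.2261 m/d
t = L / v = 10500 / 0.2261 = 46430 d
   = 46430 / 365 = 127 yr

127 years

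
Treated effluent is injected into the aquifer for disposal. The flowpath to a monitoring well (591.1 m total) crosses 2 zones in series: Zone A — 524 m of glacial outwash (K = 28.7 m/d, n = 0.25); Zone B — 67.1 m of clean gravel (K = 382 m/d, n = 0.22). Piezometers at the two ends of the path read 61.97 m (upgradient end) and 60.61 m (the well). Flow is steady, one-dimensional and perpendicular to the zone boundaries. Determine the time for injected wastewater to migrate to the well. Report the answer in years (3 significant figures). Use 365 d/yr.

5.41 years

Total head drop ΔH = 61.97 − 60.61 = 1.36 m
Steady 1-D flow in series ⇒ the Darcy flux q is identical in every zone and the zone head losses add (resistances L/K in series).
Σ(L/K) = 524/28.7 + 67.1/382 = 18.26 + 0.1757 = 18.43 d
q = ΔH / Σ(L/K) = 1.36 / 18.43 = 0.07378 m/d (same in every zone)
Zone A: v = q/n = 0.07378/0.25 = 0.2951 m/d → t_A = 524/0.2951 = 1776 d
Zone B: v = q/n = 0.07378/0.22 = 0.3354 m/d → t_B = 67.1/0.3354 = 200.1 d
Total t = 1776 + 200.1 = 1976 d
   = 1976 / 365 = 5.41 yr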